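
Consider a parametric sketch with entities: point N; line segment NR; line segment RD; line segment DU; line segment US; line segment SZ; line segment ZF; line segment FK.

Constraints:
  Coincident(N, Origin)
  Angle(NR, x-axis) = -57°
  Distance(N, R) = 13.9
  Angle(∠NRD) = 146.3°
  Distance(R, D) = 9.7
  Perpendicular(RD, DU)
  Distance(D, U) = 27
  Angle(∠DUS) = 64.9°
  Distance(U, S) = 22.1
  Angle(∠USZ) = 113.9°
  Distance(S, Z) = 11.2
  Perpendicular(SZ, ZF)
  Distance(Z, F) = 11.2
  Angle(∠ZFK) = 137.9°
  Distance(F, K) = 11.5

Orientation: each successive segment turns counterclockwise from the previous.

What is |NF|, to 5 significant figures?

12.727

N is at the origin; NR runs at -57.0° with length 13.9, so R = (7.5705, -11.658). ∠NRD = 146.3° gives RD at -23.300° from the x-axis; with |RD| = 9.7, D = (16.479, -15.494). The perpendicularity gives DU at right angles to RD, so DU runs at 66.700°; with |DU| = 27.0, U = (27.159, 9.3037). ∠DUS = 64.9° gives US at -178.20° from the x-axis; with |US| = 22.1, S = (5.0700, 8.6096). ∠USZ = 113.9° gives SZ at -112.10° from the x-axis; with |SZ| = 11.2, Z = (0.85633, -1.7676). SZ ⟂ ZF, so ZF runs at -22.100°; with |ZF| = 11.2, F = (11.233, -5.9813). Then |NF| = |F − N| = 12.727.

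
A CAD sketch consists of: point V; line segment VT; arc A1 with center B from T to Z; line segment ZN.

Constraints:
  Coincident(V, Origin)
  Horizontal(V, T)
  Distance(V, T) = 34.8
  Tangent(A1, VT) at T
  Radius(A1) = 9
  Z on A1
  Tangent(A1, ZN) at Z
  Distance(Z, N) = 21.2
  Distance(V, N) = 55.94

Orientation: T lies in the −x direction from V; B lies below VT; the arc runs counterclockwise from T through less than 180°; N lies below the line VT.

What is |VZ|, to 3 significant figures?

44.0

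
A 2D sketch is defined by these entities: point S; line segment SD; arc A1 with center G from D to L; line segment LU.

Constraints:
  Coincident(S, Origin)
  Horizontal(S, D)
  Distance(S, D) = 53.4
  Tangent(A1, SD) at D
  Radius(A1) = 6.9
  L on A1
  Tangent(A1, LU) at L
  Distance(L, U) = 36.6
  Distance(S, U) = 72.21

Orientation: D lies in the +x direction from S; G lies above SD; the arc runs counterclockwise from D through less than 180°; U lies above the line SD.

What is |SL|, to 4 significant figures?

60.74

Checks: |GL| = 6.900 ✓; ∠(GL, LU) = 90.00° ✓; |LU| = 36.60 ✓; |SU| = 72.21 ✓.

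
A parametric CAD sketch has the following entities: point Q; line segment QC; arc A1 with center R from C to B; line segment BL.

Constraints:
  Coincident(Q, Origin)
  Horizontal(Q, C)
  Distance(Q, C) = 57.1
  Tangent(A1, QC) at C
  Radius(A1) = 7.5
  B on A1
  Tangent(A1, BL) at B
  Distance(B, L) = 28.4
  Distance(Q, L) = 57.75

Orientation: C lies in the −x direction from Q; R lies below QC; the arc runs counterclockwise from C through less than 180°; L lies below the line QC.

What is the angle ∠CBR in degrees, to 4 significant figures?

26.64°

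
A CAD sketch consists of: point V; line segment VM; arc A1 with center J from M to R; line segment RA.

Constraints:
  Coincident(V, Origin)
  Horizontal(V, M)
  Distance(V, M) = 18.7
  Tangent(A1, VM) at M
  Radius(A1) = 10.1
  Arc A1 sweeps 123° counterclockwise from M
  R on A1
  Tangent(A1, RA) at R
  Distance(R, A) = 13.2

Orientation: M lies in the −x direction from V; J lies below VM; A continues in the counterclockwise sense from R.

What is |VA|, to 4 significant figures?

33.33

V is at the origin; VM is horizontal with |VM| = 18.7 and M on the −x side, so M = (-18.70, 0.000). A1 meets VM tangentially, so JM is at right angles to VM, so J = M + (0, -10.1) = (-18.70, -10.10). On A1, M sits at bearing 90° from J; a 123° counterclockwise sweep puts R at bearing 213°, so R = J + 10.1·(cos 213°, sin 213°) = (-27.17, -15.60). A1 meets RA tangentially, so JR is at right angles to RA, so RA runs along (−sin 213°, cos 213°); with |RA| = 13.2, A = (-19.98, -26.67). Then |VA| = |A − V| = 33.33.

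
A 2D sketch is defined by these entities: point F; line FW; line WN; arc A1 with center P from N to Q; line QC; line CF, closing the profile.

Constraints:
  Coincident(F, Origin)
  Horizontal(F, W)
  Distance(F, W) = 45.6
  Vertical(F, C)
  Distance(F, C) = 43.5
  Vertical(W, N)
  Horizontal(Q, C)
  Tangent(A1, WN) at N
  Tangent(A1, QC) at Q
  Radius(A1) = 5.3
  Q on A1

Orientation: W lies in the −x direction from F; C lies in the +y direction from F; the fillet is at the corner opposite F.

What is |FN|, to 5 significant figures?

59.486

F is at the origin; FW is horizontal with |FW| = 45.6 and W on the −x side, so W = (-45.600, 0.0000). F and C share the same x with |FC| = 43.5 and C on the +y side, so C = (0.0000, 43.500). The virtual corner opposite F is at (-45.600, 43.500). The tangent condition forces PN to be normal to WN and the tangent condition forces PQ to be normal to QC, with radius 5.3, so the center P sits 5.3 in from both sides at P = (-40.300, 38.200). That places the tangent points at N = (-45.600, 38.200) on WN and Q = (-40.300, 43.500) on QC. Then |FN| = |N − F| = 59.486.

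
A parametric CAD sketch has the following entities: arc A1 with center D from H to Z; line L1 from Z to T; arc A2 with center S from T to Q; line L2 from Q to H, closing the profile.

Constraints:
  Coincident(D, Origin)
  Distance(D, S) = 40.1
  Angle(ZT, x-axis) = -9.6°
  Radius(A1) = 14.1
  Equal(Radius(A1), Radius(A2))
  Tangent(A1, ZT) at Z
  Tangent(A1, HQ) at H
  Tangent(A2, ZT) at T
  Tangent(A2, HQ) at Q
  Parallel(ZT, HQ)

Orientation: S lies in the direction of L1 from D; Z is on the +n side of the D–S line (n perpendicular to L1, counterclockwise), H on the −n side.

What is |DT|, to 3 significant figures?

42.5

The slot axis is L1's direction at -9.6°, so u = (cos -9.6°, sin -9.6°) = (0.986, -0.167) and n = (−sin -9.6°, cos -9.6°) = (0.167, 0.986). D is at the origin and S lies 40.1 along u from D, so S = 40.1·u = (39.5, -6.69). Tangency of A1 to both parallel lines with radius 14.1 puts Z and H at D ± 14.1·n: Z = (2.35, 13.9), H = (-2.35, -13.9). Equal radii place T and Q the same way about S: T = S + 14.1·n = (41.9, 7.22), Q = S − 14.1·n = (37.2, -20.6). Then |DT| = |T − D| = 42.5.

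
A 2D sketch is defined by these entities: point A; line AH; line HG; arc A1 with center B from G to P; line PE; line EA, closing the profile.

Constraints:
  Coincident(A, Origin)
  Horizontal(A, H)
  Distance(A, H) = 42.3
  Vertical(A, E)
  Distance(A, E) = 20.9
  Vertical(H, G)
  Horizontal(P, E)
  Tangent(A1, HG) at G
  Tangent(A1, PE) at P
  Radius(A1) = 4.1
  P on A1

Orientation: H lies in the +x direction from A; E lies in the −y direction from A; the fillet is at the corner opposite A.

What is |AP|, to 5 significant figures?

43.544

A is at the origin; AH is horizontal with |AH| = 42.3 and H on the +x side, so H = (42.300, 0.0000). A and E share the same x with |AE| = 20.9 and E on the −y side, so E = (0.0000, -20.900). The virtual corner opposite A is at (42.300, -20.900). Since A1 is tangent to HG there, BG ⟂ HG and since A1 is tangent to PE there, BP ⟂ PE, with radius 4.1, so the center B sits 4.1 in from both sides at B = (38.200, -16.800). That places the tangent points at G = (42.300, -16.800) on HG and P = (38.200, -20.900) on PE. Then |AP| = |P − A| = 43.544.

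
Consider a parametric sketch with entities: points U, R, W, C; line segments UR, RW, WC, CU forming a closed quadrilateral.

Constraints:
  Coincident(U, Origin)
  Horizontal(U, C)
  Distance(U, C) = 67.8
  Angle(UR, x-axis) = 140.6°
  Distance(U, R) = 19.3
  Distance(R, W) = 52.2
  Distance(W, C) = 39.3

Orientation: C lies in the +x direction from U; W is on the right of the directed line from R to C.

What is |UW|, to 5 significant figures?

33.398

U is at the origin; U and C share the same y with |UC| = 67.8 and C in +x, so C = (67.8, 0). UR runs at 140.6° with |UR| = 19.3, so R = (-14.914, 12.250). W is determined by |RW| = 52.2 and |WC| = 39.3 together: it lies at the intersection of circle(R, 52.2) and circle(C, 39.3). With |RC| = 83.616, the foot of the radical line on RC is 48.866 from R and the perpendicular offset is √(52.2² − 48.866²) = 18.356. Taking the right-of-RC solution: W = (30.736, -13.067).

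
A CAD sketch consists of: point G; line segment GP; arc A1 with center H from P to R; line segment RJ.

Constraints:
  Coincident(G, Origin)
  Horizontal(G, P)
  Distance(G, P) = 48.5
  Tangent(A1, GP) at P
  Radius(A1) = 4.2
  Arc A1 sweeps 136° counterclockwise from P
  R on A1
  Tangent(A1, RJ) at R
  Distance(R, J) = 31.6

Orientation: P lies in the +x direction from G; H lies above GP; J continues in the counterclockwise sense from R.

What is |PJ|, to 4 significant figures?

35.26

G is at the origin; G and P share the same y with |GP| = 48.5 and P on the +x side, so P = (48.50, 0.000). Tangency of A1 to GP means the radius HP is perpendicular to GP, so H = P + (0, 4.2) = (48.50, 4.200). On A1, P sits at bearing -90° from H; a 136° counterclockwise sweep puts R at bearing 46°, so R = H + 4.2·(cos 46°, sin 46°) = (51.42, 7.221). The tangent condition forces HR to be normal to RJ, so RJ runs along (−sin 46°, cos 46°); with |RJ| = 31.6, J = (28.69, 29.17). Then |PJ| = |J − P| = 35.26.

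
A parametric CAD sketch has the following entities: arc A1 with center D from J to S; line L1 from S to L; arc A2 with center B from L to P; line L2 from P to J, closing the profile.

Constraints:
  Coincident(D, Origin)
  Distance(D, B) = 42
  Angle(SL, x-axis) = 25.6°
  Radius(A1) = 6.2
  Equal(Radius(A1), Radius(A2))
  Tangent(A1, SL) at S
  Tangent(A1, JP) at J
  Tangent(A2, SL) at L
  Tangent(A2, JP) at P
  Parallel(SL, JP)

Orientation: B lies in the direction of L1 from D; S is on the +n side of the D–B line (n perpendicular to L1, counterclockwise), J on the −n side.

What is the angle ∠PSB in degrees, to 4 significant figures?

8.051°

The slot axis is L1's direction at 25.6°, so u = (cos 25.6°, sin 25.6°) = (0.9018, 0.4321) and n = (−sin 25.6°, cos 25.6°) = (-0.4321, 0.9018). D is at the origin and B lies 42.0 along u from D, so B = 42.0·u = (37.88, 18.15). Tangency of A1 to both parallel lines with radius 6.2 puts S and J at D ± 6.2·n: S = (-2.679, 5.591), J = (2.679, -5.591). Equal radii place L and P the same way about B: L = B + 6.2·n = (35.20, 23.74), P = B − 6.2·n = (40.56, 12.56). Then cos ∠PSB = SP·SB / (|SP||SB|), giving 8.051°.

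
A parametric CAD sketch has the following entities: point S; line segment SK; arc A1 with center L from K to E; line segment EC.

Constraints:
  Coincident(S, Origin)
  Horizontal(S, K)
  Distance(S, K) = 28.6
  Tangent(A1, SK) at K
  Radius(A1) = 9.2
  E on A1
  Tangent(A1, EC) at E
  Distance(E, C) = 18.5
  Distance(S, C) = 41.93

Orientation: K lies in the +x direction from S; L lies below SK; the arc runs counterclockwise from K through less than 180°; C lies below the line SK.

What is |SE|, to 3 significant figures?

24.7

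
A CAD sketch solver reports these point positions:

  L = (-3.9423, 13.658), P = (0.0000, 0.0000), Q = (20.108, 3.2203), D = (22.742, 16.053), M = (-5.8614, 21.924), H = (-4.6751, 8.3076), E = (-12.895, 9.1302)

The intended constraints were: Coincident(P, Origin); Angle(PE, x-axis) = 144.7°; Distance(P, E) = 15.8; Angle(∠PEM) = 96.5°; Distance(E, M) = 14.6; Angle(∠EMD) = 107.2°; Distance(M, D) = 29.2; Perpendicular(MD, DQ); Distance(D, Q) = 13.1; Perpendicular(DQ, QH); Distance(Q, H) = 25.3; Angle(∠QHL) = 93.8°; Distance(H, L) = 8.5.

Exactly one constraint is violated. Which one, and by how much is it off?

Distance(H, L) = 8.5 — off by 3.10.

P = (0.00, 0.00) ✓; PE at 144.7° ✓; |PE| = 15.80 ✓; ∠PEM = 96.50° ✓; |EM| = 14.60 ✓; ∠EMD = 107.2° ✓; |MD| = 29.20 ✓; ∠(MD, DQ) = 90.00° ✓; |DQ| = 13.10 ✓; ∠(DQ, QH) = 90.00° ✓; |QH| = 25.30 ✓; ∠QHL = 93.80° ✓; |HL| = 5.400 ✗.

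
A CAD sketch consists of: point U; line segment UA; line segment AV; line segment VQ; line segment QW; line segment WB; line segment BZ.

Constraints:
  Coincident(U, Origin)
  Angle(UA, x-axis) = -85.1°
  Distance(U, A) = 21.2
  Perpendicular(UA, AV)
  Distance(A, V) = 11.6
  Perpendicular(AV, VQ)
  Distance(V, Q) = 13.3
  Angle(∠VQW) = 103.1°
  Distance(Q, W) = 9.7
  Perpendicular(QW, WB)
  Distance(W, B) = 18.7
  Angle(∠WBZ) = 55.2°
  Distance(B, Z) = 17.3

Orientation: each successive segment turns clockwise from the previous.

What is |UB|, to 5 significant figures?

24.006

U is at the origin; UA runs at -85.1° with length 21.2, so A = (1.8108, -21.123). UA ⟂ AV, so AV runs at -175.10°; with |AV| = 11.6, V = (-9.7468, -22.113). AV is perpendicular to VQ, so VQ runs at 94.900°; with |VQ| = 13.3, Q = (-10.883, -8.8620). ∠VQW = 103.1° gives QW at 18.000° from the x-axis; with |QW| = 9.7, W = (-1.6576, -5.8645). QW ⟂ WB, so WB runs at -72.000°; with |WB| = 18.7, B = (4.1211, -23.649). Then |UB| = |B − U| = 24.006.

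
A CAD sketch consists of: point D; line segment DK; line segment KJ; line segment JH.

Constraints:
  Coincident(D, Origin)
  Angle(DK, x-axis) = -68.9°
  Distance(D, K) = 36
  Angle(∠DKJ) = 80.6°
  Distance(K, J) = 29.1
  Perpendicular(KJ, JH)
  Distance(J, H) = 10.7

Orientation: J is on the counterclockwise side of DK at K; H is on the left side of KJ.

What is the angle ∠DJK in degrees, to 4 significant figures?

56.82°

D is at the origin; DK runs at -68.9° with length 36.0, so K = 36.0·(cos -68.9°, sin -68.9°) = (12.96, -33.59). ∠DKJ = 80.6°, so KJ runs at -68.9° + (180° − 80.6°) = 30.50° from the x-axis; with |KJ| = 29.1, J = K + 29.1·(cos 30.50°, sin 30.50°) = (38.03, -18.82). Then cos ∠DJK = JD·JK / (|JD||JK|), giving 56.82°.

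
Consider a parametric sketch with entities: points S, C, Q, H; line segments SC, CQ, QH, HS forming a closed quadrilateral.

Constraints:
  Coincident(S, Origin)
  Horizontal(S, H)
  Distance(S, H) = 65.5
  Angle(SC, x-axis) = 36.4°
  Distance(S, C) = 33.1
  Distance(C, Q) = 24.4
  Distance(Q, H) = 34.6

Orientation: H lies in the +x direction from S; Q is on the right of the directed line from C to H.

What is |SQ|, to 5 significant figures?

31.472

S is at the origin; SH is horizontal with |SH| = 65.5 and H in +x, so H = (65.5, 0). SC runs at 36.4° with |SC| = 33.1, so C = (26.642, 19.642). Q is determined by |CQ| = 24.4 and |QH| = 34.6 together: it lies at the intersection of circle(C, 24.4) and circle(H, 34.6). With |CH| = 43.540, the foot of the radical line on CH is 14.859 from C and the perpendicular offset is √(24.4² − 14.859²) = 19.354. Taking the right-of-CH solution: Q = (31.172, -4.3335).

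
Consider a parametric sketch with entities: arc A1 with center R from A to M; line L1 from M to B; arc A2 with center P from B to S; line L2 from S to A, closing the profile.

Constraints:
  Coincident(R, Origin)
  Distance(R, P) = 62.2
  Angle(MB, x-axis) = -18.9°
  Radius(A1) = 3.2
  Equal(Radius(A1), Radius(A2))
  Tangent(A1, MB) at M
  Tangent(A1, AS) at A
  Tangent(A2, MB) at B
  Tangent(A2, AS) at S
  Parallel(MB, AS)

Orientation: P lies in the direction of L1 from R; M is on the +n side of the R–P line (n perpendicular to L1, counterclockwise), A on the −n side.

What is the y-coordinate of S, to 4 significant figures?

-23.18

The slot axis is L1's direction at -18.9°, so u = (cos -18.9°, sin -18.9°) = (0.9461, -0.3239) and n = (−sin -18.9°, cos -18.9°) = (0.3239, 0.9461). R is at the origin and P lies 62.2 along u from R, so P = 62.2·u = (58.85, -20.15). Tangency of A1 to both parallel lines with radius 3.2 puts M and A at R ± 3.2·n: M = (1.037, 3.027), A = (-1.037, -3.027). Equal radii place B and S the same way about P: B = P + 3.2·n = (59.88, -17.12), S = P − 3.2·n = (57.81, -23.18). So S.y = -23.18.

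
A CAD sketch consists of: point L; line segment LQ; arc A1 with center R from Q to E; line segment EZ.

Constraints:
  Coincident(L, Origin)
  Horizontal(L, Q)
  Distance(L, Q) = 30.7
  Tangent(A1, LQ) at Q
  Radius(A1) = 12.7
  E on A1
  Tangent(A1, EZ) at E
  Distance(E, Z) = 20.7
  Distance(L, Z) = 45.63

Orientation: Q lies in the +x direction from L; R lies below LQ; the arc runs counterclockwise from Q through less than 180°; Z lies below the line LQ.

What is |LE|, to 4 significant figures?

25.95

L is at the origin; L and Q share the same y with |LQ| = 30.7 and Q on the +x side, so Q = (30.70, 0.000). Tangency of A1 to LQ means the radius RQ is perpendicular to LQ, so R = Q + (0, -12.7) = (30.70, -12.70). Since RE ⟂ EZ (tangency), |RZ| = √(12.7² + 20.7²) = 24.29 regardless of where E sits on A1. So Z lies on both circle(L, 45.63) and circle(R, 24.29); the below-LQ intersection is Z = (27.09, -36.72). E is the foot of the tangent from Z: E = (19.01, -17.66).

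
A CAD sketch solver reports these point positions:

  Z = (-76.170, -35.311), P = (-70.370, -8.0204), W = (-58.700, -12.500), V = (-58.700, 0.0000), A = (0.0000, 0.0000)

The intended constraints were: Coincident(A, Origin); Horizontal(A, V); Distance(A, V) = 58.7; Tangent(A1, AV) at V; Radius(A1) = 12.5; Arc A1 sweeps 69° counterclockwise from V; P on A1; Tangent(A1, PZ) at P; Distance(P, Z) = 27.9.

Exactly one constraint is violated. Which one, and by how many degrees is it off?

Tangent(A1, PZ) at P — off by 9.00°.

A = (0.00, 0.00) ✓; A.y = 0.00, V.y = 0.00 ✓; |AV| = 58.70 ✓; ∠(WV, VA) = 90.00° ✓; |WV| = 12.50 ✓; bearing(W→P) − bearing(W→V) = 69.00° ✓; |WP| = 12.50 ✓; ∠(WP, PZ) = 81.00° ✗; |PZ| = 27.90 ✓.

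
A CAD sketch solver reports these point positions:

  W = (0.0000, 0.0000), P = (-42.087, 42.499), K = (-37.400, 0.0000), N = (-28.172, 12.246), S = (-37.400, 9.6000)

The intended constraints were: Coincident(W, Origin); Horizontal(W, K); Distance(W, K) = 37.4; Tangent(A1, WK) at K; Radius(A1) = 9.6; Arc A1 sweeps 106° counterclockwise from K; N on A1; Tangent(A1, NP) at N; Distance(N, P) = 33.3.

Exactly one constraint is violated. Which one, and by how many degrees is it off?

Tangent(A1, NP) at N — off by 8.70°.

W = (0.00, 0.00) ✓; W.y = 0.00, K.y = 0.00 ✓; |WK| = 37.40 ✓; ∠(SK, KW) = 90.00° ✓; |SK| = 9.600 ✓; bearing(S→N) − bearing(S→K) = 106.0° ✓; |SN| = 9.600 ✓; ∠(SN, NP) = 81.30° ✗; |NP| = 33.30 ✓.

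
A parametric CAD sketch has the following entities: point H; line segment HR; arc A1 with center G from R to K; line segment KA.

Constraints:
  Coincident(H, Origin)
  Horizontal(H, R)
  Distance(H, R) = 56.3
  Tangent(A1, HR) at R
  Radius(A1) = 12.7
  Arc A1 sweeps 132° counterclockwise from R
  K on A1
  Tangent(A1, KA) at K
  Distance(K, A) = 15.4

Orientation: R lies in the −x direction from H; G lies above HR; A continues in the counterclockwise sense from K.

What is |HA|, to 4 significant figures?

65.83

On A1, R sits at bearing -90° from G; a 132° counterclockwise sweep puts K at bearing 42°, so K = G + 12.7·(cos 42°, sin 42°) = (-46.86, 21.20). The tangent condition forces GK to be normal to KA, so KA runs along (−sin 42°, cos 42°); with |KA| = 15.4, A = (-57.17, 32.64). Then |HA| = |A − H| = 65.83.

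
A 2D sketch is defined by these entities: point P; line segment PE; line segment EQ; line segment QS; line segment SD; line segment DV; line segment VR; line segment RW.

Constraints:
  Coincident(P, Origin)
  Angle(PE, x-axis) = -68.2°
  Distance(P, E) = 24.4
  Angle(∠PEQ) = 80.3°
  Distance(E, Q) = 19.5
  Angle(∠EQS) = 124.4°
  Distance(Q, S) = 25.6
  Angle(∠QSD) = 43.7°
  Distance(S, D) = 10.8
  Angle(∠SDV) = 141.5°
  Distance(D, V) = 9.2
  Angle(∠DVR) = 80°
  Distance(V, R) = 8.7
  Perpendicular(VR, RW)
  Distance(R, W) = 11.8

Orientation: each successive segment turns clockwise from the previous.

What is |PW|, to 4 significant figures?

27.54

P is at the origin; PE runs at -68.2° with length 24.4, so E = (9.061, -22.66). ∠PEQ = 80.3° gives EQ at -167.9° from the x-axis; with |EQ| = 19.5, Q = (-10.01, -26.74). ∠EQS = 124.4° gives QS at 136.5° from the x-axis; with |QS| = 25.6, S = (-28.57, -9.121). ∠QSD = 43.7° gives SD at 0.2000° from the x-axis; with |SD| = 10.8, D = (-17.78, -9.083). ∠SDV = 141.5° gives DV at -38.30° from the x-axis; with |DV| = 9.2, V = (-10.56, -14.79). ∠DVR = 80.0° gives VR at -138.3° from the x-axis; with |VR| = 8.7, R = (-17.05, -20.57). VR is perpendicular to RW, so RW runs at 131.7°; with |RW| = 11.8, W = (-24.90, -11.76). Then |PW| = |W − P| = 27.54.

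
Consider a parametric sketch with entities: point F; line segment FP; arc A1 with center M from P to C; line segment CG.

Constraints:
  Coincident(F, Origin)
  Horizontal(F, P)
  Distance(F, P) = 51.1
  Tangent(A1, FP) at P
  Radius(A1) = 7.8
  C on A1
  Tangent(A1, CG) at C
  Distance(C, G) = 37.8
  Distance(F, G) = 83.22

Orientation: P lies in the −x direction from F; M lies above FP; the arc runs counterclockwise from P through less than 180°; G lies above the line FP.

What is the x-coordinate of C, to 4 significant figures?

-45.76

Checks: F = (0.00, 0.00) ✓; |MC| = 7.800 ✓; ∠(MC, CG) = 90.00° ✓; |CG| = 37.80 ✓; |FG| = 83.22 ✓.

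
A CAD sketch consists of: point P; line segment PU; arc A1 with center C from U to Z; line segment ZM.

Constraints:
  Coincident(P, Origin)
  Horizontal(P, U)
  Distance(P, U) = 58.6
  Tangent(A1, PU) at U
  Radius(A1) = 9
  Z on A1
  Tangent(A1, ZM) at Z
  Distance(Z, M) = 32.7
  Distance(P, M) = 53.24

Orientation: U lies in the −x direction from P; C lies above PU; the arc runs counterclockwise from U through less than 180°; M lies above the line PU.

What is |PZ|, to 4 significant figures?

50.51

P is at the origin; PU is horizontal with |PU| = 58.6 and U on the −x side, so U = (-58.60, 0.000). The tangent condition forces CU to be normal to PU, so C = U + (0, 9) = (-58.60, 9.000). Since CZ ⟂ ZM (tangency), |CM| = √(9.0² + 32.7²) = 33.92 regardless of where Z sits on A1. So M lies on both circle(P, 53.24) and circle(C, 33.92); the above-PU intersection is M = (-38.76, 36.50). Z is the foot of the tangent from M: Z = (-50.17, 5.859).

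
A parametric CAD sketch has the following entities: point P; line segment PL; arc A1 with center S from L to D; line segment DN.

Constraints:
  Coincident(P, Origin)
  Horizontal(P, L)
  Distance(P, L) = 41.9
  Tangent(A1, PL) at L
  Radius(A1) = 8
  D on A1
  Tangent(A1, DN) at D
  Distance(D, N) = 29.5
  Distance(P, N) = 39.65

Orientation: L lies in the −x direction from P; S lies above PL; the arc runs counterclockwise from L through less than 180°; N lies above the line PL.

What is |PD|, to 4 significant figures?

34.86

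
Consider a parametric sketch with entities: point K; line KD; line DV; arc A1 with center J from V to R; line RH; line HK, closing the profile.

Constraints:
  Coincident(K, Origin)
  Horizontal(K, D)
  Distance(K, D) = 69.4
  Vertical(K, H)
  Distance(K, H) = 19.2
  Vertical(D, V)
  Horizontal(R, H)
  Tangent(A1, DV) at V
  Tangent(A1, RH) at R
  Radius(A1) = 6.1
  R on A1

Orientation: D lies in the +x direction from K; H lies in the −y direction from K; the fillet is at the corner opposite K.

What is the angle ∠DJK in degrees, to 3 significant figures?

103°

KH is vertical with |KH| = 19.2 and H on the −y side, so H = (0.00, -19.2). The virtual corner opposite K is at (69.4, -19.2). Tangency of A1 to DV means the radius JV is perpendicular to DV and tangency of A1 to RH means the radius JR is perpendicular to RH, with radius 6.1, so the center J sits 6.1 in from both sides at J = (63.3, -13.1). Then cos ∠DJK = JD·JK / (|JD||JK|), giving 103°.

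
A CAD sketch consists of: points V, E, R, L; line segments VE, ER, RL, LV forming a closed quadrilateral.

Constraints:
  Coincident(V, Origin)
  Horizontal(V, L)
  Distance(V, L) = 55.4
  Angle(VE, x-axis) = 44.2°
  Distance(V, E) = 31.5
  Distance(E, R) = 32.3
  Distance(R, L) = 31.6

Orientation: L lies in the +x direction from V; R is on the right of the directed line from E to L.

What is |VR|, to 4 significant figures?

27.46

Checks: |ER| = 32.30 ✓; |RL| = 31.60 ✓.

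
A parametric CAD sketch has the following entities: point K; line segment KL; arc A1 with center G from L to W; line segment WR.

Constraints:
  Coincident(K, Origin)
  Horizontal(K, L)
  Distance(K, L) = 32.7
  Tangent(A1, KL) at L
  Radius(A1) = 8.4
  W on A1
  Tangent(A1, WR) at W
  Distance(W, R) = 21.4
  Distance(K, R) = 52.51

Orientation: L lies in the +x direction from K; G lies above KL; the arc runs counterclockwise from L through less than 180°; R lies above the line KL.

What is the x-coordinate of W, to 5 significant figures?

41.003

K is at the origin; K and L share the same y with |KL| = 32.7 and L on the +x side, so L = (32.700, 0.0000). Since A1 is tangent to KL there, GL ⟂ KL, so G = L + (0, 8.4) = (32.700, 8.4000). Since GW ⟂ WR (tangency), |GR| = √(8.4² + 21.4²) = 22.990 regardless of where W sits on A1. So R lies on both circle(K, 52.51) and circle(G, 22.990); the above-KL intersection is R = (44.243, 28.282). W is the foot of the tangent from R: W = (41.003, 7.1282).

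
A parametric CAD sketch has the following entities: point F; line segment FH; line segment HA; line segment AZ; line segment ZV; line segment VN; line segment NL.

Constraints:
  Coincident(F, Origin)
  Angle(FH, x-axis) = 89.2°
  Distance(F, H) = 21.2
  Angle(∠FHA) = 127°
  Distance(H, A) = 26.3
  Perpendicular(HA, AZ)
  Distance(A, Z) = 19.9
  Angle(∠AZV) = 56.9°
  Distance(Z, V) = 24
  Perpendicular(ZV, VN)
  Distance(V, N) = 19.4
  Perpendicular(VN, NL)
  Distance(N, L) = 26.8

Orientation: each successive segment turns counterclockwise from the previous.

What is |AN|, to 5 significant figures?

13.413

F is at the origin; FH runs at 89.2° with length 21.2, so H = (0.29600, 21.198). ∠FHA = 127.0° gives HA at 142.20° from the x-axis; with |HA| = 26.3, A = (-20.485, 37.317). HA is perpendicular to AZ, so AZ runs at -127.80°; with |AZ| = 19.9, Z = (-32.682, 21.593). ∠AZV = 56.9° gives ZV at -4.7000° from the x-axis; with |ZV| = 24.0, V = (-8.7626, 19.627). ZV is perpendicular to VN, so VN runs at 85.300°; with |VN| = 19.4, N = (-7.1730, 38.962). Then |AN| = |N − A| = 13.413.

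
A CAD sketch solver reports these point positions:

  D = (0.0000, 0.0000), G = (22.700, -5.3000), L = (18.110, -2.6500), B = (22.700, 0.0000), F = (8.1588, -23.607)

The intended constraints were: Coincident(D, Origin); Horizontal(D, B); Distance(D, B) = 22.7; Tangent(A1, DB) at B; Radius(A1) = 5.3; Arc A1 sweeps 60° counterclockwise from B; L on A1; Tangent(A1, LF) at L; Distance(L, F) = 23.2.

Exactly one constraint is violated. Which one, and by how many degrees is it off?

Tangent(A1, LF) at L — off by 4.60°.

D = (0.00, 0.00) ✓; D.y = 0.00, B.y = 0.00 ✓; |DB| = 22.70 ✓; ∠(GB, BD) = 90.00° ✓; |GB| = 5.300 ✓; bearing(G→L) − bearing(G→B) = 60.00° ✓; |GL| = 5.300 ✓; ∠(GL, LF) = 85.40° ✗; |LF| = 23.20 ✓.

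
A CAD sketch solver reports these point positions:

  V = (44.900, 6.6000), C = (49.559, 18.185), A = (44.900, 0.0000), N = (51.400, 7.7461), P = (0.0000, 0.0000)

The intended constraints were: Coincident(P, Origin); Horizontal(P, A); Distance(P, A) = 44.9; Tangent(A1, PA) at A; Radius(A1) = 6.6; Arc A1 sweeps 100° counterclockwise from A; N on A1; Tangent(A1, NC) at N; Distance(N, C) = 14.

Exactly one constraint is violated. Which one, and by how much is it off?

Distance(N, C) = 14 — off by 3.40.

P = (0.00, 0.00) ✓; P.y = 0.00, A.y = 0.00 ✓; |PA| = 44.90 ✓; ∠(VA, AP) = 90.00° ✓; |VA| = 6.600 ✓; bearing(V→N) − bearing(V→A) = 100.0° ✓; |VN| = 6.600 ✓; ∠(VN, NC) = 90.00° ✓; |NC| = 10.60 ✗.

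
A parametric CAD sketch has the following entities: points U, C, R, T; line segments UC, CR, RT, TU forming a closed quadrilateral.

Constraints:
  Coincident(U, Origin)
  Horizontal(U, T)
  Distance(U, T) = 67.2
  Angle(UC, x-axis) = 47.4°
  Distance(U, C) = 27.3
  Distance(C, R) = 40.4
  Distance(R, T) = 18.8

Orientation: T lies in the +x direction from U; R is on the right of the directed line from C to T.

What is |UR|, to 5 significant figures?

49.722

U is at the origin; U and T share the same y with |UT| = 67.2 and T in +x, so T = (67.2, 0). UC runs at 47.4° with |UC| = 27.3, so C = (18.479, 20.095). R is determined by |CR| = 40.4 and |RT| = 18.8 together: it lies at the intersection of circle(C, 40.4) and circle(T, 18.8). With |CT| = 52.703, the foot of the radical line on CT is 38.483 from C and the perpendicular offset is √(40.4² − 38.483²) = 12.298. Taking the right-of-CT solution: R = (49.365, -5.9465).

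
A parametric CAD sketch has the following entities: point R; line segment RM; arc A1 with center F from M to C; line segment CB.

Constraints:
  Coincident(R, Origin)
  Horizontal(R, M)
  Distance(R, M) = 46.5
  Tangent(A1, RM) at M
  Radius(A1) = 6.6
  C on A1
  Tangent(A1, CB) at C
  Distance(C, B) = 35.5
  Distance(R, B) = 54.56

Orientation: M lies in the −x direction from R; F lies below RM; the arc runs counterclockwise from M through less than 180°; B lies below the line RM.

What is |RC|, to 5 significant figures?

53.231

R is at the origin; RM is horizontal with |RM| = 46.5 and M on the −x side, so M = (-46.500, 0.0000). A1 meets RM tangentially, so FM is at right angles to RM, so F = M + (0, -6.6) = (-46.500, -6.6000). Since FC ⟂ CB (tangency), |FB| = √(6.6² + 35.5²) = 36.108 regardless of where C sits on A1. So B lies on both circle(R, 54.56) and circle(F, 36.108); the below-RM intersection is B = (-35.873, -41.109). C is the foot of the tangent from B: C = (-52.346, -9.6627).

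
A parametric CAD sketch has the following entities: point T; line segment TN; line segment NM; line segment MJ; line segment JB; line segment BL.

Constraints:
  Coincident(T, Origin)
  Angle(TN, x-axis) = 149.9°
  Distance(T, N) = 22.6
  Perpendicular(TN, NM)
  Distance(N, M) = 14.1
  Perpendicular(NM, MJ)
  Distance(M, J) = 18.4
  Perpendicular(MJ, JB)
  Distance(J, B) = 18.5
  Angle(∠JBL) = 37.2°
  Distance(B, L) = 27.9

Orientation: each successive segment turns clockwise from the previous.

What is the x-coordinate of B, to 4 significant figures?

-5.840

T is at the origin; TN runs at 149.9° with length 22.6, so N = (-19.55, 11.33). TN ⟂ NM, so NM runs at 59.90°; with |NM| = 14.1, M = (-12.48, 23.53). NM ⟂ MJ, so MJ runs at -30.10°; with |MJ| = 18.4, J = (3.438, 14.30). MJ is perpendicular to JB, so JB runs at -120.1°; with |JB| = 18.5, B = (-5.840, -1.700). So B.x = -5.840.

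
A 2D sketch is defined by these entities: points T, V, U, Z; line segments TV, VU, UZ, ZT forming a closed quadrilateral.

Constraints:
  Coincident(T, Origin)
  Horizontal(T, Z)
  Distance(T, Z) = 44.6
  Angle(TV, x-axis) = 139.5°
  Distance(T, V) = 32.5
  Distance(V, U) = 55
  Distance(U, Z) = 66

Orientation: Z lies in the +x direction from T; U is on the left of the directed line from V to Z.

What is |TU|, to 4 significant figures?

60.95

T is at the origin; TZ is horizontal with |TZ| = 44.6 and Z in +x, so Z = (44.6, 0). TV runs at 139.5° with |TV| = 32.5, so V = (-24.71, 21.11). U is determined by |VU| = 55.0 and |UZ| = 66.0 together: it lies at the intersection of circle(V, 55.0) and circle(Z, 66.0). With |VZ| = 72.46, the foot of the radical line on VZ is 27.04 from V and the perpendicular offset is √(55.0² − 27.04²) = 47.89. Taking the left-of-VZ solution: U = (15.11, 59.04).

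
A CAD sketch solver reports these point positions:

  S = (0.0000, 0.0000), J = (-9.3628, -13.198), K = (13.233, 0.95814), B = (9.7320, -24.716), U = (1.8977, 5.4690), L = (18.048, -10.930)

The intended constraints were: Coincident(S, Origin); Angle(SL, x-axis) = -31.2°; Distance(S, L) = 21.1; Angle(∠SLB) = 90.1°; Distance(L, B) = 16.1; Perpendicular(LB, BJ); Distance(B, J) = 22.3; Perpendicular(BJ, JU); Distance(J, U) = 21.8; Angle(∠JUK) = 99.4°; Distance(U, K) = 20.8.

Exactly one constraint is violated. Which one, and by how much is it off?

Distance(U, K) = 20.8 — off by 8.60.

S = (0.00, 0.00) ✓; SL at -31.20° ✓; |SL| = 21.10 ✓; ∠SLB = 90.10° ✓; |LB| = 16.10 ✓; ∠(LB, BJ) = 90.00° ✓; |BJ| = 22.30 ✓; ∠(BJ, JU) = 90.00° ✓; |JU| = 21.80 ✓; ∠JUK = 99.40° ✓; |UK| = 12.20 ✗.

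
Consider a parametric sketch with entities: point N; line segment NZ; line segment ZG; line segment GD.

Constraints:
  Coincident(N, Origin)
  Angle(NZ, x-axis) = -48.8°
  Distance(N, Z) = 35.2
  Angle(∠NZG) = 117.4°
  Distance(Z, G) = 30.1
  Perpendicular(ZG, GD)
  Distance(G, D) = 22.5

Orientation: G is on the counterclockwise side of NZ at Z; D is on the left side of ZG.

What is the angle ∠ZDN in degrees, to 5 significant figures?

47.482°

N is at the origin; NZ runs at -48.8° with length 35.2, so Z = 35.2·(cos -48.8°, sin -48.8°) = (23.186, -26.485). ∠NZG = 117.4°, so ZG runs at -48.8° + (180° − 117.4°) = 13.800° from the x-axis; with |ZG| = 30.1, G = Z + 30.1·(cos 13.800°, sin 13.800°) = (52.417, -19.305). ZG ⟂ GD; with |GD| = 22.5 on the left of ZG, D = G + 22.5·(-0.23853, 0.97113) = (47.050, 2.5454). Then cos ∠ZDN = DZ·DN / (|DZ||DN|), giving 47.482°.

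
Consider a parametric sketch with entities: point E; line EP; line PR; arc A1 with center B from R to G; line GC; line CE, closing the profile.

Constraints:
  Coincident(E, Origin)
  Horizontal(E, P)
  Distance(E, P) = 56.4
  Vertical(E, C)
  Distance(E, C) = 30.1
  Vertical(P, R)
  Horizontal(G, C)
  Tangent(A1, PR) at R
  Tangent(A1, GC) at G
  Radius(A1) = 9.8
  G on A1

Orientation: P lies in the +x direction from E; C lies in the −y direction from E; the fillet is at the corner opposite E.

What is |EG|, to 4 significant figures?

55.48

E is at the origin; E and P share the same y with |EP| = 56.4 and P on the +x side, so P = (56.40, 0.000). E and C share the same x with |EC| = 30.1 and C on the −y side, so C = (0.000, -30.10). The virtual corner opposite E is at (56.40, -30.10). A1 meets PR tangentially, so BR is at right angles to PR and tangency of A1 to GC means the radius BG is perpendicular to GC, with radius 9.8, so the center B sits 9.8 in from both sides at B = (46.60, -20.30). That places the tangent points at R = (56.40, -20.30) on PR and G = (46.60, -30.10) on GC. Then |EG| = |G − E| = 55.48.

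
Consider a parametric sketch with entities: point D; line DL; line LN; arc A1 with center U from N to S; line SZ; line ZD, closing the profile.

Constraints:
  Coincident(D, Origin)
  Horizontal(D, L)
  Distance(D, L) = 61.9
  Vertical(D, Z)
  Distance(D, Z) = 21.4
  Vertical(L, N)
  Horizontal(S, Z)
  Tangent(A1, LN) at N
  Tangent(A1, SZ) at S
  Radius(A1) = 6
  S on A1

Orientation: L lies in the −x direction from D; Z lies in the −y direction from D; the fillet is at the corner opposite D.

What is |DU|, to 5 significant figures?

57.982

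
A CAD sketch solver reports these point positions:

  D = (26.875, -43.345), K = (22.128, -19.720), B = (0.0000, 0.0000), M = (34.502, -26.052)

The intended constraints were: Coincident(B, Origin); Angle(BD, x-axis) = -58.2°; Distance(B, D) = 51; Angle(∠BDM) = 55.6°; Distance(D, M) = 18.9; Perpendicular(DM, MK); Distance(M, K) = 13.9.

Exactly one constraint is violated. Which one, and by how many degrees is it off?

Perpendicular(DM, MK) — off by 3.30°.

B = (0.00, 0.00) ✓; BD at -58.20° ✓; |BD| = 51.00 ✓; ∠BDM = 55.60° ✓; |DM| = 18.90 ✓; ∠(DM, MK) = 86.70° ✗; |MK| = 13.90 ✓.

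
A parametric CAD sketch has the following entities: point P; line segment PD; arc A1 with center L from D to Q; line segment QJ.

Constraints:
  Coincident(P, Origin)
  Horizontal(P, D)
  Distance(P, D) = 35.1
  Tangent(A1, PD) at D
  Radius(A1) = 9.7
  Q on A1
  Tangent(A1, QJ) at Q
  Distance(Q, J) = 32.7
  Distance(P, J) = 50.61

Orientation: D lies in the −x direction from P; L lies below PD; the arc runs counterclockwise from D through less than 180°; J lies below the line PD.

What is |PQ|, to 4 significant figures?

45.86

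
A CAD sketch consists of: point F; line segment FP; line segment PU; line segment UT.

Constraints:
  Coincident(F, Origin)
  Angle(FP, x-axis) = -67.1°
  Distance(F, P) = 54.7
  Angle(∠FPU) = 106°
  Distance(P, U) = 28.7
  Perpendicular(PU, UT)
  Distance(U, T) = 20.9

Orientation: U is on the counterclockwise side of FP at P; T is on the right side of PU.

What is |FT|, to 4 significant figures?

85.53

F is at the origin; FP runs at -67.1° with length 54.7, so P = 54.7·(cos -67.1°, sin -67.1°) = (21.29, -50.39). ∠FPU = 106.0°, so PU runs at -67.1° + (180° − 106.0°) = 6.900° from the x-axis; with |PU| = 28.7, U = P + 28.7·(cos 6.900°, sin 6.900°) = (49.78, -46.94). PU is perpendicular to UT; with |UT| = 20.9 on the right of PU, T = U + 20.9·(0.1201, -0.9928) = (52.29, -67.69). Then |FT| = |T − F| = 85.53.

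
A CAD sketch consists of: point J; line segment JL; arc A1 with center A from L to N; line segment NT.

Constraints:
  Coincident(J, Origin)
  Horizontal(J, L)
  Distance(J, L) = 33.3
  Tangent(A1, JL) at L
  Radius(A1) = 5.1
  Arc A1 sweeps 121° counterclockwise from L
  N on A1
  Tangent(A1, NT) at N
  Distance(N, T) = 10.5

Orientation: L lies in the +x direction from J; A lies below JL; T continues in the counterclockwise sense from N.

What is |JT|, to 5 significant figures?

38.194

On A1, L sits at bearing 90° from A; a 121° counterclockwise sweep puts N at bearing 211°, so N = A + 5.1·(cos 211°, sin 211°) = (28.928, -7.7267). The tangent condition forces AN to be normal to NT, so NT runs along (−sin 211°, cos 211°); with |NT| = 10.5, T = (34.336, -16.727). Then |JT| = |T − J| = 38.194.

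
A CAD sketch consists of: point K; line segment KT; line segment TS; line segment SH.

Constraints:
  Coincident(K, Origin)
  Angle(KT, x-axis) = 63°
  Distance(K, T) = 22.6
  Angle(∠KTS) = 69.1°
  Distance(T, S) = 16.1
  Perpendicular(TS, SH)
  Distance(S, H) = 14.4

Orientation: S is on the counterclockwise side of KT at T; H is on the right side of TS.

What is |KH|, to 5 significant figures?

36.411

K is at the origin; KT runs at 63.0° with length 22.6, so T = 22.6·(cos 63.0°, sin 63.0°) = (10.260, 20.137). ∠KTS = 69.1°, so TS runs at 63.0° + (180° − 69.1°) = 173.90° from the x-axis; with |TS| = 16.1, S = T + 16.1·(cos 173.90°, sin 173.90°) = (-5.7487, 21.848). TS ⟂ SH; with |SH| = 14.4 on the right of TS, H = S + 14.4·(0.10626, 0.99434) = (-4.2185, 36.166). Then |KH| = |H − K| = 36.411.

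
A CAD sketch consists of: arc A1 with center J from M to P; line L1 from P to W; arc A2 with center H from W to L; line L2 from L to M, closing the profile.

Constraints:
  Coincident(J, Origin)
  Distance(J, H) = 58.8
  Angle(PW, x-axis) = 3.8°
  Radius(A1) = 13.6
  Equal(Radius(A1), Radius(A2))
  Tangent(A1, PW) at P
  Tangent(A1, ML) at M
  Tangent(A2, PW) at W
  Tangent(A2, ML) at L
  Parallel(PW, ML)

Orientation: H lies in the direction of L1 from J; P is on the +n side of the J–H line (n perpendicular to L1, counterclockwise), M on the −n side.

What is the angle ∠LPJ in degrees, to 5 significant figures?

65.175°

The slot axis is L1's direction at 3.8°, so u = (cos 3.8°, sin 3.8°) = (0.99780, 0.066274) and n = (−sin 3.8°, cos 3.8°) = (-0.066274, 0.99780). J is at the origin and H lies 58.8 along u from J, so H = 58.8·u = (58.671, 3.8969). Tangency of A1 to both parallel lines with radius 13.6 puts P and M at J ± 13.6·n: P = (-0.90133, 13.570), M = (0.90133, -13.570). Equal radii place W and L the same way about H: W = H + 13.6·n = (57.769, 17.467), L = H − 13.6·n = (59.572, -9.6732). Then cos ∠LPJ = PL·PJ / (|PL||PJ|), giving 65.175°.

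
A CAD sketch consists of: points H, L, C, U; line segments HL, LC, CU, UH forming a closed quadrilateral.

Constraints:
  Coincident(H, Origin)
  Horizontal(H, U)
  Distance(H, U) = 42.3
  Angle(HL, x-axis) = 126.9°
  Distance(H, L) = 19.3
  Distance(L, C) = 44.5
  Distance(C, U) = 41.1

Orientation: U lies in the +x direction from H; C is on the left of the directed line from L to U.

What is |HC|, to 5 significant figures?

46.500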